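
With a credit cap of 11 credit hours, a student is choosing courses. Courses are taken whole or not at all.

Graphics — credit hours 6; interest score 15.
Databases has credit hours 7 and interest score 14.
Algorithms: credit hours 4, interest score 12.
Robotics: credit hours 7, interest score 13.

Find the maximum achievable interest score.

Take Graphics and Algorithms: credit hours 6 + 4 = 10 ≤ 11, interest score 15 + 12 = 27.
No other feasible combination does better.

27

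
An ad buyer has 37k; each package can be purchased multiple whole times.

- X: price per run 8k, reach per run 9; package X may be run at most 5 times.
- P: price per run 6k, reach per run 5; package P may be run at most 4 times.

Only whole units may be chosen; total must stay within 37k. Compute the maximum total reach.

4×X: price 32 ≤ 37, reach 4·9 = 36.
3×X and 2×P: price 36 ≤ 37, reach 3·9 + 2·5 = 37.
Best is 37.

37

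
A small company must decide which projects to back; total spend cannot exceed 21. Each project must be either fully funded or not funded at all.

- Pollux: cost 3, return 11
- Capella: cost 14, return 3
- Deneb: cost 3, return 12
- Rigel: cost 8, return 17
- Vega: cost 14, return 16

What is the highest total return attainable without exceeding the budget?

Pollux + Deneb + Vega: cost 3 + 3 + 14 = 20 ≤ 21, return 11 + 12 + 16 = 39.
Deneb + Rigel: cost 3 + 8 = 11 ≤ 21, return 12 + 17 = 29.
Pollux + Deneb + Rigel: cost 3 + 3 + 8 = 14 ≤ 21, return 11 + 12 + 17 = 40.
Best is Pollux, Deneb, and Rigel with total return 40.

40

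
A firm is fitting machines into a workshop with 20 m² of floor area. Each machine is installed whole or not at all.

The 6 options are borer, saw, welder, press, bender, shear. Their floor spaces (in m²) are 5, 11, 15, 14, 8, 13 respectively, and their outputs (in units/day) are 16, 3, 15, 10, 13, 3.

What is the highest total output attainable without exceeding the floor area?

Allowing fractional choices, the relaxed optimum would be about 36.0, but machines are indivisible.
borer + welder: floor space 5 + 15 = 20 ≤ 20, output 16 + 15 = 31.
borer + bender: floor space 5 + 8 = 13 ≤ 20, output 16 + 13 = 29.
borer + press: floor space 5 + 14 = 19 ≤ 20, output 16 + 10 = 26.
Best is borer and welder with total output 31.

31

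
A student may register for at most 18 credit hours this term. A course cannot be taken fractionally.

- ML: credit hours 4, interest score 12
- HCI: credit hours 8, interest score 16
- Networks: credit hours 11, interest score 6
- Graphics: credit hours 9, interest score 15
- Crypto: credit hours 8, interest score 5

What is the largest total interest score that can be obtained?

Take HCI and Graphics: credit hours 8 + 9 = 17 ≤ 18, interest score 16 + 15 = 31.
No other feasible combination does better.

31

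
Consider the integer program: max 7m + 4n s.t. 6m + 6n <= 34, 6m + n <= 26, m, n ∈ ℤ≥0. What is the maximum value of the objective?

Relaxing integrality, the LP optimum is 34.87 at (m,n) = (4.07, 1.6), which is not an integer point.
(m,n)=(4,1): 6·4+6·1=30≤34, 6·4+1·1=25≤26, objective 32.
(m,n)=(3,2): 6·3+6·2=30≤34, 6·3+1·2=20≤26, objective 29.
(m,n)=(4,0): 6·4+6·0=24≤34, 6·4+1·0=24≤26, objective 28.
No feasible integer point exceeds 32.

32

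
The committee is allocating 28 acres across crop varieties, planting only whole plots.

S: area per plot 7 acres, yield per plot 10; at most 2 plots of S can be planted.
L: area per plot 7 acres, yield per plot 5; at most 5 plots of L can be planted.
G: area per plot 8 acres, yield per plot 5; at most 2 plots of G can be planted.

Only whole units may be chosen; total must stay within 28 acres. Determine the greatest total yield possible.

2×S and 2×L: area 28 ≤ 28, yield 2·10 + 2·5 = 30.
1×S and 3×L: area 28 ≤ 28, yield 1·10 + 3·5 = 25.
Best is 30.

30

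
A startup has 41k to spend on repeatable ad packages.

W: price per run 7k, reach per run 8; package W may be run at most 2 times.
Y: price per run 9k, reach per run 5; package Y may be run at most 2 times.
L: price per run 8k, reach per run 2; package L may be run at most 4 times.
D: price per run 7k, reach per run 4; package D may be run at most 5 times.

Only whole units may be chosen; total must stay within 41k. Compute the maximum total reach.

30

This is a bounded integer knapsack.
2×W, 2×Y, and 1×D: price 39 ≤ 41, reach 2·8 + 2·5 + 1·4 = 30.
2×W, 1×Y, and 2×D: price 37 ≤ 41, reach 2·8 + 1·5 + 2·4 = 29.
Best is 30.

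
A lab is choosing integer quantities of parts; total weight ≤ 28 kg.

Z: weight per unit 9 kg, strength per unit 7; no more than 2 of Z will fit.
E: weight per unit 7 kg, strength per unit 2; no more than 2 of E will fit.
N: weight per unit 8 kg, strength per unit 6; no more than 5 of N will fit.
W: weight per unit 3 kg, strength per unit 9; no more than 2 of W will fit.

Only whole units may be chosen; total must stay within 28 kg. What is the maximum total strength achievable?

2×Z and 2×W: weight 24 ≤ 28, strength 2·7 + 2·9 = 32.
1×Z, 1×N, and 2×W: weight 23 ≤ 28, strength 1·7 + 1·6 + 2·9 = 31.
Best is 32.

32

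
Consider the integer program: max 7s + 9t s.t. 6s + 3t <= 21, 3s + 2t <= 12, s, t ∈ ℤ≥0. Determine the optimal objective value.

54

(s,t)=(0,6): 6·0+3·6=18≤21, 3·0+2·6=12≤12, objective 54.
(s,t)=(0,5): 6·0+3·5=15≤21, 3·0+2·5=10≤12, objective 45.
No feasible integer point exceeds 54.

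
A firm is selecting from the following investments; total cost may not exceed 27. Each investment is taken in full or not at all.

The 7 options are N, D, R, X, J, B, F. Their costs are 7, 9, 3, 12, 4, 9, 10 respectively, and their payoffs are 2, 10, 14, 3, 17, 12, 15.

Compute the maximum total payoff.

Allowing fractional choices, the relaxed optimum would be about 59.1, but investments are indivisible.
D + R + J + F: cost 9 + 3 + 4 + 10 = 26 ≤ 27, payoff 10 + 14 + 17 + 15 = 56.
D + R + J + B: cost 9 + 3 + 4 + 9 = 25 ≤ 27, payoff 10 + 14 + 17 + 12 = 53.
R + J + B + F: cost 3 + 4 + 9 + 10 = 26 ≤ 27, payoff 14 + 17 + 12 + 15 = 58.
Best is R, J, B, and F with total payoff 58.

58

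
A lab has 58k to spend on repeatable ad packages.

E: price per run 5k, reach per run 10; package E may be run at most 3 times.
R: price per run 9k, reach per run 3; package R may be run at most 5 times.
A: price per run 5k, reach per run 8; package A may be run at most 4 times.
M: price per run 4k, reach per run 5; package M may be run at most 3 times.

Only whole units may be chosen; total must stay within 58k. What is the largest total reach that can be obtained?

80

3×E, 1×R, 4×A, and 3×M: price 56 ≤ 58, reach 3·10 + 1·3 + 4·8 + 3·5 = 80.
3×E, 4×A, and 3×M: price 47 ≤ 58, reach 3·10 + 4·8 + 3·5 = 77.
Best is 80.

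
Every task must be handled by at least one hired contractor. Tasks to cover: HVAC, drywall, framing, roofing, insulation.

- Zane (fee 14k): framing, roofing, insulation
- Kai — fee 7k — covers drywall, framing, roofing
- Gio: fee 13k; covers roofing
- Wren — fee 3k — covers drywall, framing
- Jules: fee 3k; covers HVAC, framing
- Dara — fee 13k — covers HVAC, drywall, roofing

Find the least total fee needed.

20

This is a weighted set-cover instance.
Choose Zane, Wren, and Jules: together they cover HVAC, drywall, framing, roofing, insulation — every task.
Total fee: 14 + 3 + 3 = 20.
No cover costs less than 20.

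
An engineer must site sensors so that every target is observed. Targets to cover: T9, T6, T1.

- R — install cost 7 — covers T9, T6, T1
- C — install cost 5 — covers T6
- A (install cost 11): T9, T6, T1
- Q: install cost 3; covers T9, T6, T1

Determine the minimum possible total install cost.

This is an integer covering problem.
Q alone covers T9, T6, T1 — every target.
Total install cost: 3.
No cover costs less than 3.

3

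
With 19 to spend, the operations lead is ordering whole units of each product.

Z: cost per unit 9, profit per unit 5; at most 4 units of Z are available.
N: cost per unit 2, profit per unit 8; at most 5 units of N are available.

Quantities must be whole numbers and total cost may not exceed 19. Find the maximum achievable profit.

45

5×N: cost 10 ≤ 19, profit 5·8 = 40.
1×Z and 5×N: cost 19 ≤ 19, profit 1·5 + 5·8 = 45.
Best is 45.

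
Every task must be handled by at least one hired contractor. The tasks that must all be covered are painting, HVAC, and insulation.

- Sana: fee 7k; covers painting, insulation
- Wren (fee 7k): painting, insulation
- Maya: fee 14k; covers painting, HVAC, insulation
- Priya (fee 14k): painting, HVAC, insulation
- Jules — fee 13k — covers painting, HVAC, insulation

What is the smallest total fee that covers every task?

This is a weighted set-cover instance.
The greedy cost-per-new-task heuristic would pick Sana and Jules for 20, but a cheaper cover exists.
Jules alone covers painting, HVAC, insulation — every task.
Total fee: 13.
No cover costs less than 13.

13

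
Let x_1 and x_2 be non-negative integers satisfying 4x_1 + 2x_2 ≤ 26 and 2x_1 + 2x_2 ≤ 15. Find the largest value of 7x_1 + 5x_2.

Relaxing integrality, the LP optimum is 48.50 at (x_1,x_2) = (5.5, 2), which is not an integer point.
(x_1,x_2)=(6,1) is feasible, giving 47.
(x_1,x_2)=(5,2) is feasible, giving 45.
(x_1,x_2)=(4,3) is feasible, giving 43.
(x_1,x_2)=(6,0) is feasible, giving 42.
Maximum is 47 at (x_1,x_2)=(6,1).

47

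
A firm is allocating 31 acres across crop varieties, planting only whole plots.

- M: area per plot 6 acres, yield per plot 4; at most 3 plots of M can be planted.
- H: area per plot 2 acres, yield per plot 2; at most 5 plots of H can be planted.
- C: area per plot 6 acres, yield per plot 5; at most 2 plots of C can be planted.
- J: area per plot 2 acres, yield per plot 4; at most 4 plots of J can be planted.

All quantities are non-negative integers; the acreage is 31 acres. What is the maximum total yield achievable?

Take 5×H, 2×C, and 4×J: area 30 ≤ 31, yield 5·2 + 2·5 + 4·4 = 36.
J has the best ratio (4/2) and is taken to its limit of 4; remaining capacity is filled optimally with the others.

36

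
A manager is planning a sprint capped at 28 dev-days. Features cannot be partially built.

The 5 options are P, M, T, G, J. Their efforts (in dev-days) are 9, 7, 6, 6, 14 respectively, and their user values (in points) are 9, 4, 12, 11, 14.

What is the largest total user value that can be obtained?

37

Allowing fractional choices, the relaxed optimum would be about 39.0, but features are indivisible.
P + T + G: effort 9 + 6 + 6 = 21 ≤ 28, user value 9 + 12 + 11 = 32.
P + M + T + G: effort 9 + 7 + 6 + 6 = 28 ≤ 28, user value 9 + 4 + 12 + 11 = 36.
T + G + J: effort 6 + 6 + 14 = 26 ≤ 28, user value 12 + 11 + 14 = 37.
Best is T, G, and J with total user value 37.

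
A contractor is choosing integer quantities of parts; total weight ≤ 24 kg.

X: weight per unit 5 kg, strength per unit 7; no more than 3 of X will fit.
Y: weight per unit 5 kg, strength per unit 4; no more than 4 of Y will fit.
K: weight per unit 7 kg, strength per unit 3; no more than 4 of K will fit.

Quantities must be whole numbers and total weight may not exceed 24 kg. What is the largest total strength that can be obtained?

This is a bounded integer knapsack.
Take 3×X and 1×Y: weight 20 ≤ 24, strength 3·7 + 1·4 = 25.
X has the best ratio (7/5) and is taken to its limit of 3; remaining capacity is filled optimally with the others.

25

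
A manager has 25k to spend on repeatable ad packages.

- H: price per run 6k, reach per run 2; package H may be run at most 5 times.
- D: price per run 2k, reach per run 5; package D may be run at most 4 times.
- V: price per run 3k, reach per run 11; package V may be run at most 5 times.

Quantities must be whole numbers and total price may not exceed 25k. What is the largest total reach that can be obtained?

V has the best ratio (11/3); taking only V gives at most 5×11 = 55 (stopped by the supply cap of 5).
Mixing does better — 4×D and 5×V: price 23 ≤ 25, reach 4·5 + 5·11 = 75.

75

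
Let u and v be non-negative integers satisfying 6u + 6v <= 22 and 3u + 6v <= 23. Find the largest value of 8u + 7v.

(u,v)=(3,0): 6·3+6·0=18≤22, 3·3+6·0=9≤23, objective 24.
(u,v)=(2,1): 6·2+6·1=18≤22, 3·2+6·1=12≤23, objective 23.
(u,v)=(2,0): 6·2+6·0=12≤22, 3·2+6·0=6≤23, objective 16.
Maximum is 24 at (u,v)=(3,0).

24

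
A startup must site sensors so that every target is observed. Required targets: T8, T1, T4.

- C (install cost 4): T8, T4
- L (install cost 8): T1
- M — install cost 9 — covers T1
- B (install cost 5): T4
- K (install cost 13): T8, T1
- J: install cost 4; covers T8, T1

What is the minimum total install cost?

Choose C and J: together they cover T8, T1, T4 — every target.
Total install cost: 4 + 4 = 8.
No cover costs less than 8.

8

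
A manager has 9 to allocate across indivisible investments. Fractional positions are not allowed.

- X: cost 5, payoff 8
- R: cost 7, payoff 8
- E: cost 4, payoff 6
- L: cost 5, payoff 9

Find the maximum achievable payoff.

15

This is a 0-1 knapsack instance.
Allowing fractional choices, the relaxed optimum would be about 15.4, but investments are indivisible.
L: cost 5 ≤ 9, payoff 9.
X + E: cost 5 + 4 = 9 ≤ 9, payoff 8 + 6 = 14.
E + L: cost 4 + 5 = 9 ≤ 9, payoff 6 + 9 = 15.
Best is E and L with total payoff 15.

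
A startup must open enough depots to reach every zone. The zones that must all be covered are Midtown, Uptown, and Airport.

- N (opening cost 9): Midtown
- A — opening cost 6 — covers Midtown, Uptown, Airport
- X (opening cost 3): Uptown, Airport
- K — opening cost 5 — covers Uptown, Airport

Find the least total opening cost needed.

The greedy cost-per-new-zone heuristic would pick X and A for 9, but a cheaper cover exists.
A alone covers Midtown, Uptown, Airport — every zone.
Total opening cost: 6.
No cover costs less than 6.

6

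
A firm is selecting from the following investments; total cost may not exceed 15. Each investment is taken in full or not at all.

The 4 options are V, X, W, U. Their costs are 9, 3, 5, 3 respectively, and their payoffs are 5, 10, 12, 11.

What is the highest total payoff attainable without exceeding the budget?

33

This is an integer program with binary decision variables.
Allowing fractional choices, the relaxed optimum would be about 35.2, but investments are indivisible.
W + U: cost 5 + 3 = 8 ≤ 15, payoff 12 + 11 = 23.
V + X + U: cost 9 + 3 + 3 = 15 ≤ 15, payoff 5 + 10 + 11 = 26.
X + W + U: cost 3 + 5 + 3 = 11 ≤ 15, payoff 10 + 12 + 11 = 33.
Best is X, W, and U with total payoff 33.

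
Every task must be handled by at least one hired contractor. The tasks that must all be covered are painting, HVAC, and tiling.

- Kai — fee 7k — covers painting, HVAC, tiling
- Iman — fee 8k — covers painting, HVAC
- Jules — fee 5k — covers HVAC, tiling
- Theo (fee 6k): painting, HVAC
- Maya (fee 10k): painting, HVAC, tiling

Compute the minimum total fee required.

Kai alone covers painting, HVAC, tiling — every task.
Total fee: 7.
No cover costs less than 7.

7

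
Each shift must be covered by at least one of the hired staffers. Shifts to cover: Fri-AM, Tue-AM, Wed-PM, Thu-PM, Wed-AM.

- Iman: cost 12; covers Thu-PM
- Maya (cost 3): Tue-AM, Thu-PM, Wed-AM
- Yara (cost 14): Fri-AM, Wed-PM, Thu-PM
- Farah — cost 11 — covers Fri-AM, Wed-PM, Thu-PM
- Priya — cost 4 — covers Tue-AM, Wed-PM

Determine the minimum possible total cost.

14

This is an integer covering problem.
The greedy cost-per-new-shift heuristic would pick Maya, Priya, and Farah for 18, but a cheaper cover exists.
Choose Maya and Farah: together they cover Fri-AM, Tue-AM, Wed-PM, Thu-PM, Wed-AM — every shift.
Total cost: 3 + 11 = 14.
No cover costs less than 14.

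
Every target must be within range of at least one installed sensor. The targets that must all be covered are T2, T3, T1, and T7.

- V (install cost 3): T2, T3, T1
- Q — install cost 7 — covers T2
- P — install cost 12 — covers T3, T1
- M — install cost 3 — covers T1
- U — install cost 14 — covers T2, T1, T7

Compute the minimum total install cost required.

Choose V and U: together they cover T2, T3, T1, T7 — every target.
Total install cost: 3 + 14 = 17.

17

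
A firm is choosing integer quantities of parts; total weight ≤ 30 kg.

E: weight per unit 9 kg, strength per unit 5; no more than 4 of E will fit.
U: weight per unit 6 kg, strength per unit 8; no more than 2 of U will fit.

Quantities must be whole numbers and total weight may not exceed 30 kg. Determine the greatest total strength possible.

This is a bounded integer knapsack.
1×E and 2×U: weight 21 ≤ 30, strength 1·5 + 2·8 = 21.
2×E and 2×U: weight 30 ≤ 30, strength 2·5 + 2·8 = 26.
Best is 26.

26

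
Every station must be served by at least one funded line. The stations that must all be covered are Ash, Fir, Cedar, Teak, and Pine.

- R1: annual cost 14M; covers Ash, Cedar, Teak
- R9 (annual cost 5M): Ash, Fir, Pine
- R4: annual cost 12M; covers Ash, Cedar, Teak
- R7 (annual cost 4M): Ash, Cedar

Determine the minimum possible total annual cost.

The greedy cost-per-new-station heuristic would pick R9, R7, and R4 for 21, but a cheaper cover exists.
Choose R9 and R4: together they cover Ash, Fir, Cedar, Teak, Pine — every station.
Total annual cost: 5 + 12 = 17.
No cover costs less than 17.

17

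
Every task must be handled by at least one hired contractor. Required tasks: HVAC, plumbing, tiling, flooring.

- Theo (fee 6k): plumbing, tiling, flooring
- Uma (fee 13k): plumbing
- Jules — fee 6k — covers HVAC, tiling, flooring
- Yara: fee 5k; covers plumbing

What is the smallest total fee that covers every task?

11

The greedy cost-per-new-task heuristic would pick Theo and Jules for 12, but a cheaper cover exists.
Choose Jules and Yara: together they cover HVAC, plumbing, tiling, flooring — every task.
Total fee: 6 + 5 = 11.
No cover costs less than 11.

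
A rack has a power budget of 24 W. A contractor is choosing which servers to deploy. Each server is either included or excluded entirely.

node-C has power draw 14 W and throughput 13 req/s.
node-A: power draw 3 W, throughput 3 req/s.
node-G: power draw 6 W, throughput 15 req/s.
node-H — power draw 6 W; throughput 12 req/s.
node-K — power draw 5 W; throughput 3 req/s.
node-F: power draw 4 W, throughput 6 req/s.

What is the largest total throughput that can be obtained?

Treat it as a binary knapsack problem.
Allowing fractional choices, the relaxed optimum would be about 40.6, but servers are indivisible.
node-G + node-H + node-K + node-F: power draw 6 + 6 + 5 + 4 = 21 ≤ 24, throughput 15 + 12 + 3 + 6 = 36.
node-A + node-G + node-H + node-K + node-F: power draw 3 + 6 + 6 + 5 + 4 = 24 ≤ 24, throughput 3 + 15 + 12 + 3 + 6 = 39.
node-A + node-G + node-H + node-F: power draw 3 + 6 + 6 + 4 = 19 ≤ 24, throughput 3 + 15 + 12 + 6 = 36.
Best is node-A, node-G, node-H, node-K, and node-F with total throughput 39.

39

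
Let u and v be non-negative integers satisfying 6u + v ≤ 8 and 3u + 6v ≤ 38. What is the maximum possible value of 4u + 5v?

The continuous relaxation peaks at (0.303, 6.18) with value 32.12; rounding to a feasible lattice point costs some objective.
(u,v)=(0,6): 6·0+1·6=6≤8, 3·0+6·6=36≤38, objective 30.
(u,v)=(0,5): 6·0+1·5=5≤8, 3·0+6·5=30≤38, objective 25.
No feasible integer point exceeds 30.

30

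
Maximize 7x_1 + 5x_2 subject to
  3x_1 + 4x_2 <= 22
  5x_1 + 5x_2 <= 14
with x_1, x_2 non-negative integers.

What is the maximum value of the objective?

14

(x_1,x_2)=(2,0): 3·2+4·0=6≤22, 5·2+5·0=10≤14, objective 14.
(x_1,x_2)=(1,1): 3·1+4·1=7≤22, 5·1+5·1=10≤14, objective 12.
(x_1,x_2)=(1,0): 3·1+4·0=3≤22, 5·1+5·0=5≤14, objective 7.
Maximum is 14 at (x_1,x_2)=(2,0).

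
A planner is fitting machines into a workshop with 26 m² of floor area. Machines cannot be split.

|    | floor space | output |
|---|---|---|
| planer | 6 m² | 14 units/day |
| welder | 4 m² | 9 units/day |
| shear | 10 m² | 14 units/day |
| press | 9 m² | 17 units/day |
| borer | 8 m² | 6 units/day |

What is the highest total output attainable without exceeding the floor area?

45

Take planer, shear, and press: floor space 6 + 10 + 9 = 25 ≤ 26, output 14 + 14 + 17 = 45.
No other feasible combination does better.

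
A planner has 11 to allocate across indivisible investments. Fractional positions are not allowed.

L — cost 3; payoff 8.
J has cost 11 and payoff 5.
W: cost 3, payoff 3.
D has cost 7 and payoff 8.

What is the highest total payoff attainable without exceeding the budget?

Take L and D: cost 3 + 7 = 10 ≤ 11, payoff 8 + 8 = 16.
No other feasible combination does better.

16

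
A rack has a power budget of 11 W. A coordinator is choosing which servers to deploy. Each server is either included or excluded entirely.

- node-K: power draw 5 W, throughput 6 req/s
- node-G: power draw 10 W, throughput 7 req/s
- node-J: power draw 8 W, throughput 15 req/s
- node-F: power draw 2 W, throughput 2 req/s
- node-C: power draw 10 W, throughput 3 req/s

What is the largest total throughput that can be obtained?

17

Take node-J and node-F: power draw 8 + 2 = 10 ≤ 11, throughput 15 + 2 = 17.
No other feasible combination does better.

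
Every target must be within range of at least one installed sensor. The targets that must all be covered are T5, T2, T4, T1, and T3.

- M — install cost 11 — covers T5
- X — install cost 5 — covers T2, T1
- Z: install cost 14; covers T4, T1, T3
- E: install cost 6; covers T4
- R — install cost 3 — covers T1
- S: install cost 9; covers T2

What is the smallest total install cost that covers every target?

30

Choose M, X, and Z: together they cover T5, T2, T4, T1, T3 — every target.
Total install cost: 11 + 5 + 14 = 30.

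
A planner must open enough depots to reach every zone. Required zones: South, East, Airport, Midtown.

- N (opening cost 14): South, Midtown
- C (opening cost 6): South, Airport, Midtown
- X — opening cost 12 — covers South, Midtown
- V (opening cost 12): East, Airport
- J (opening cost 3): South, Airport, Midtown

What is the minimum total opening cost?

Choose V and J: together they cover South, East, Airport, Midtown — every zone.
Total opening cost: 12 + 3 = 15.
No cover costs less than 15.

15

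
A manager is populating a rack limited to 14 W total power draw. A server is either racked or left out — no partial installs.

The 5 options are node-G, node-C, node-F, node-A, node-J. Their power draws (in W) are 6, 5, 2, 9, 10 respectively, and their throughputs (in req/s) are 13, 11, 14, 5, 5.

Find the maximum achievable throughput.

node-G + node-F: power draw 6 + 2 = 8 ≤ 14, throughput 13 + 14 = 27.
node-C + node-F: power draw 5 + 2 = 7 ≤ 14, throughput 11 + 14 = 25.
node-G + node-C + node-F: power draw 6 + 5 + 2 = 13 ≤ 14, throughput 13 + 11 + 14 = 38.
Best is node-G, node-C, and node-F with total throughput 38.

38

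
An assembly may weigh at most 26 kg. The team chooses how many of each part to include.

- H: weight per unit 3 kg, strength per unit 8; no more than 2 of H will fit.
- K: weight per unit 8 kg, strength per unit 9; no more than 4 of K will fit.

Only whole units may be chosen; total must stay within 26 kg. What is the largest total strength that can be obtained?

Take 2×H and 2×K: weight 22 ≤ 26, strength 2·8 + 2·9 = 34.
H has the best ratio (8/3) and is taken to its limit of 2; remaining capacity is filled optimally with the others.

34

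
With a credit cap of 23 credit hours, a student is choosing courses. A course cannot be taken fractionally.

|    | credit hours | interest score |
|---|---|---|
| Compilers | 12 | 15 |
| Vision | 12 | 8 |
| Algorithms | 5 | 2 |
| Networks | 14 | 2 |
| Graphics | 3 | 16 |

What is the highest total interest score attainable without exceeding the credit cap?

33

Allowing fractional choices, the relaxed optimum would be about 36.3, but courses are indivisible.
Compilers + Algorithms + Graphics: credit hours 12 + 5 + 3 = 20 ≤ 23, interest score 15 + 2 + 16 = 33.
Vision + Algorithms + Graphics: credit hours 12 + 5 + 3 = 20 ≤ 23, interest score 8 + 2 + 16 = 26.
Compilers + Graphics: credit hours 12 + 3 = 15 ≤ 23, interest score 15 + 16 = 31.
Best is Compilers, Algorithms, and Graphics with total interest score 33.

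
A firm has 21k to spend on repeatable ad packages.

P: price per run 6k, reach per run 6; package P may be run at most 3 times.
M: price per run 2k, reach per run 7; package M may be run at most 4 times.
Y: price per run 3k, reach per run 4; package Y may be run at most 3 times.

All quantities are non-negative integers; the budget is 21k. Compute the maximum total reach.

This is a bounded integer knapsack.
M has the best ratio (7/2); taking only M gives at most 4×7 = 28 (stopped by the supply cap of 4).
Mixing does better — 1×P, 4×M, and 2×Y: price 20 ≤ 21, reach 1·6 + 4·7 + 2·4 = 42.

42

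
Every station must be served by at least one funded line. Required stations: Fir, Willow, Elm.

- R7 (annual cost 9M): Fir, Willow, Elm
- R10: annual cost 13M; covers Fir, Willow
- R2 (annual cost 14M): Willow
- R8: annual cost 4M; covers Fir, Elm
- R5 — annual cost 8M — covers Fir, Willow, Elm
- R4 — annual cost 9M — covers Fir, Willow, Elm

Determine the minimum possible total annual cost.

8

The greedy cost-per-new-station heuristic would pick R8 and R5 for 12, but a cheaper cover exists.
R5 alone covers Fir, Willow, Elm — every station.
Total annual cost: 8.
No cover costs less than 8.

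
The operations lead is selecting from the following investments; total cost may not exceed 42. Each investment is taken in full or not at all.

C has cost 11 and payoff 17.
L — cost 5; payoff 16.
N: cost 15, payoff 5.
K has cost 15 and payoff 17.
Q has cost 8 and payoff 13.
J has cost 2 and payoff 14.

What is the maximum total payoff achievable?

77

Allowing fractional choices, the relaxed optimum would be about 77.3, but investments are indivisible.
C + L + K + J: cost 11 + 5 + 15 + 2 = 33 ≤ 42, payoff 17 + 16 + 17 + 14 = 64.
C + L + K + Q + J: cost 11 + 5 + 15 + 8 + 2 = 41 ≤ 42, payoff 17 + 16 + 17 + 13 + 14 = 77.
C + L + N + Q + J: cost 11 + 5 + 15 + 8 + 2 = 41 ≤ 42, payoff 17 + 16 + 5 + 13 + 14 = 65.
Best is C, L, K, Q, and J with total payoff 77.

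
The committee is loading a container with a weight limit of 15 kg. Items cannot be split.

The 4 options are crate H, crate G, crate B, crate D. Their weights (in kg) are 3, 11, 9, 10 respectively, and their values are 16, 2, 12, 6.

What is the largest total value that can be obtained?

This is an integer program with binary decision variables.
crate H + crate D: weight 3 + 10 = 13 ≤ 15, value 16 + 6 = 22.
crate H + crate G: weight 3 + 11 = 14 ≤ 15, value 16 + 2 = 18.
crate H + crate B: weight 3 + 9 = 12 ≤ 15, value 16 + 12 = 28.
Best is crate H and crate B with total value 28.

28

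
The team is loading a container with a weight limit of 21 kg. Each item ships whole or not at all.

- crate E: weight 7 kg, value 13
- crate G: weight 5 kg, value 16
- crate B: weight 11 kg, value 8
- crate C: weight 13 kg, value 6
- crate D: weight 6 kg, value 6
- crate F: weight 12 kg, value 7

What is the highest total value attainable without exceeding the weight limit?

Take crate E, crate G, and crate D: weight 7 + 5 + 6 = 18 ≤ 21, value 13 + 16 + 6 = 35.
No other feasible combination does better.

35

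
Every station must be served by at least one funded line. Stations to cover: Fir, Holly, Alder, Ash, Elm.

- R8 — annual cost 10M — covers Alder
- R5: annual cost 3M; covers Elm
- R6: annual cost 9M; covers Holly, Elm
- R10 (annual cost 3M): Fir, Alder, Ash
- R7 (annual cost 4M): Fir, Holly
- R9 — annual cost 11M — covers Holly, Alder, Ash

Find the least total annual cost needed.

This is a weighted set-cover instance.
Choose R5, R10, and R7: together they cover Fir, Holly, Alder, Ash, Elm — every station.
Total annual cost: 3 + 3 + 4 = 10.

10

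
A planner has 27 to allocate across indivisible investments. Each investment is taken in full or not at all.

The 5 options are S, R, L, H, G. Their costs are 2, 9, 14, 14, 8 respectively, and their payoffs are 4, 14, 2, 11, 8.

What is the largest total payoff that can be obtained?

29

Take S, R, and H: cost 2 + 9 + 14 = 25 ≤ 27, payoff 4 + 14 + 11 = 29.
No other feasible combination does better.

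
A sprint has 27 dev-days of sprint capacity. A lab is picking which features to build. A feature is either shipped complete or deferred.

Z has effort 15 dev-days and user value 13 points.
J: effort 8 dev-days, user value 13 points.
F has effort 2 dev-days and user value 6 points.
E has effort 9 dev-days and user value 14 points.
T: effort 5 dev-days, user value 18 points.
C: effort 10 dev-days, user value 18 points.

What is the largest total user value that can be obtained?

Treat it as a binary knapsack problem.
Allowing fractional choices, the relaxed optimum would be about 58.1, but features are indivisible.
J + F + T + C: effort 8 + 2 + 5 + 10 = 25 ≤ 27, user value 13 + 6 + 18 + 18 = 55.
J + F + E + T: effort 8 + 2 + 9 + 5 = 24 ≤ 27, user value 13 + 6 + 14 + 18 = 51.
F + E + T + C: effort 2 + 9 + 5 + 10 = 26 ≤ 27, user value 6 + 14 + 18 + 18 = 56.
Best is F, E, T, and C with total user value 56.

56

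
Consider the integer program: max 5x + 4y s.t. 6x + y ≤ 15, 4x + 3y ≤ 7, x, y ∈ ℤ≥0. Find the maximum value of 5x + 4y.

(x,y)=(1,1) is feasible, giving 9.
(x,y)=(0,2) is feasible, giving 8.
Maximum is 9 at (x,y)=(1,1).

9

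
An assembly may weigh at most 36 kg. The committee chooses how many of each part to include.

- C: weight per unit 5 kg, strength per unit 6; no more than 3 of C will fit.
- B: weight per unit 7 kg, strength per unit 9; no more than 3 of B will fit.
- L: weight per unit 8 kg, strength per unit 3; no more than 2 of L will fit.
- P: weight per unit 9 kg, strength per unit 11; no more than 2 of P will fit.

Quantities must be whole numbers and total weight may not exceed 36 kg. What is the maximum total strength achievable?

3×C and 3×B: weight 36 ≤ 36, strength 3·6 + 3·9 = 45.
1×C, 3×B, and 1×P: weight 35 ≤ 36, strength 1·6 + 3·9 + 1·11 = 44.
Best is 45.

45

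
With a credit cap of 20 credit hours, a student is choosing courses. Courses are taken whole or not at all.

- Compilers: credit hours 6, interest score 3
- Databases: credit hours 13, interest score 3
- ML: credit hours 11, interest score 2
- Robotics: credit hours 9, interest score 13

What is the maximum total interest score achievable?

Allowing fractional choices, the relaxed optimum would be about 17.2, but courses are indivisible.
Compilers + Robotics: credit hours 6 + 9 = 15 ≤ 20, interest score 3 + 13 = 16.
ML + Robotics: credit hours 11 + 9 = 20 ≤ 20, interest score 2 + 13 = 15.
Robotics: credit hours 9 ≤ 20, interest score 13.
Best is Compilers and Robotics with total interest score 16.

16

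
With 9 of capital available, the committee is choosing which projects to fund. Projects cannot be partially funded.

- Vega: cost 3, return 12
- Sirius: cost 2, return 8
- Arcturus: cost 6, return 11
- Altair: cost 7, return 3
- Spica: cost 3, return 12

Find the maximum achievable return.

Vega + Sirius + Spica: cost 3 + 2 + 3 = 8 ≤ 9, return 12 + 8 + 12 = 32.
Vega + Spica: cost 3 + 3 = 6 ≤ 9, return 12 + 12 = 24.
Best is Vega, Sirius, and Spica with total return 32.

32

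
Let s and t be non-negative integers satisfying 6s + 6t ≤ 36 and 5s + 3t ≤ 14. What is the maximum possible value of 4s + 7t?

Relaxing integrality, the LP optimum is 32.67 at (s,t) = (0, 4.67), which is not an integer point.
(s,t)=(0,4): 6·0+6·4=24≤36, 5·0+3·4=12≤14, objective 28.
(s,t)=(1,3): 6·1+6·3=24≤36, 5·1+3·3=14≤14, objective 25.
(s,t)=(0,3): 6·0+6·3=18≤36, 5·0+3·3=9≤14, objective 21.
Maximum is 28 at (s,t)=(0,4).

28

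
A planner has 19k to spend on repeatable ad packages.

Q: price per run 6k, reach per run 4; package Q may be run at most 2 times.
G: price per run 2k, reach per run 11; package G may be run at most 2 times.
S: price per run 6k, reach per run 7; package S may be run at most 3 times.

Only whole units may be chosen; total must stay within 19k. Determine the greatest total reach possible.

36

This is a bounded integer knapsack.
1×Q, 2×G, and 1×S: price 16 ≤ 19, reach 1·4 + 2·11 + 1·7 = 33.
2×G and 2×S: price 16 ≤ 19, reach 2·11 + 2·7 = 36.
Best is 36.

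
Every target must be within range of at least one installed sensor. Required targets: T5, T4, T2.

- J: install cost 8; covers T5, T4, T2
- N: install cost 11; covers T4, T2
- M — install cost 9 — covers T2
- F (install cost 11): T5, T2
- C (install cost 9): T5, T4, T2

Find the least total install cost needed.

J alone covers T5, T4, T2 — every target.
Total install cost: 8.

8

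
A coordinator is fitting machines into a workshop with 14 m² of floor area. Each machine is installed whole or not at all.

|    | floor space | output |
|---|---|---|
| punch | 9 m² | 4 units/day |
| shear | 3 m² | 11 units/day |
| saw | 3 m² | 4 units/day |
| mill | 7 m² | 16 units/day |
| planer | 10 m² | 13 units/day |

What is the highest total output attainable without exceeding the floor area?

Allowing fractional choices, the relaxed optimum would be about 32.3, but machines are indivisible.
shear + saw + mill: floor space 3 + 3 + 7 = 13 ≤ 14, output 11 + 4 + 16 = 31.
shear + mill: floor space 3 + 7 = 10 ≤ 14, output 11 + 16 = 27.
Best is shear, saw, and mill with total output 31.

31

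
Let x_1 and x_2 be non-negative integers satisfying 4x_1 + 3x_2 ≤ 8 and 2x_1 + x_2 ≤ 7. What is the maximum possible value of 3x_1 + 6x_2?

12

Relaxing integrality, the LP optimum is 16.00 at (x_1,x_2) = (0, 2.67), which is not an integer point.
(x_1,x_2)=(0,2): 4·0+3·2=6≤8, 2·0+1·2=2≤7, objective 12.
(x_1,x_2)=(1,1): 4·1+3·1=7≤8, 2·1+1·1=3≤7, objective 9.
Maximum is 12 at (x_1,x_2)=(0,2).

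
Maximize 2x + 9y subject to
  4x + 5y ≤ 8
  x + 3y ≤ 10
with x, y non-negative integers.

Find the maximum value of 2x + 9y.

(x,y)=(0,1) is feasible, giving 9.
(x,y)=(1,0) is feasible, giving 2.
(x,y)=(0,0) is feasible, giving 0.
No feasible integer point exceeds 9.

9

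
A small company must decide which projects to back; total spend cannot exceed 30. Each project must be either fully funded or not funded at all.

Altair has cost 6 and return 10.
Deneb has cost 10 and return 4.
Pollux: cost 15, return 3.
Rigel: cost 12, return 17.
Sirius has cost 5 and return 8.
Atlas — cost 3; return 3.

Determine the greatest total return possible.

38

Take Altair, Rigel, Sirius, and Atlas: cost 6 + 12 + 5 + 3 = 26 ≤ 30, return 10 + 17 + 8 + 3 = 38.
No other feasible combination does better.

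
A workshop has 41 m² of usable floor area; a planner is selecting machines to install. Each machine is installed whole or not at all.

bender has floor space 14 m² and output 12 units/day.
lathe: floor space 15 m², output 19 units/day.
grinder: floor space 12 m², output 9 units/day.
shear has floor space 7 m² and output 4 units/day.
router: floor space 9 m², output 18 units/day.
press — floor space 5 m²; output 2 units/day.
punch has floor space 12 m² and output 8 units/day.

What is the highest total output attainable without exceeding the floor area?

This is a 0-1 knapsack instance.
lathe + grinder + router + press: floor space 15 + 12 + 9 + 5 = 41 ≤ 41, output 19 + 9 + 18 + 2 = 48.
lathe + router + press + punch: floor space 15 + 9 + 5 + 12 = 41 ≤ 41, output 19 + 18 + 2 + 8 = 47.
bender + lathe + router: floor space 14 + 15 + 9 = 38 ≤ 41, output 12 + 19 + 18 = 49.
Best is bender, lathe, and router with total output 49.

49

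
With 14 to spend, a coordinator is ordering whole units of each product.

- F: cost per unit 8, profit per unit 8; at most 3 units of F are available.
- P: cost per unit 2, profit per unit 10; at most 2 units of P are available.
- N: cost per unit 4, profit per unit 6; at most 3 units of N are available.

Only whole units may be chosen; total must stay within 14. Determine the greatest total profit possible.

P has the best ratio (10/2); taking only P gives at most 2×10 = 20 (stopped by the supply cap of 2).
Mixing does better — 2×P and 2×N: cost 12 ≤ 14, profit 2·10 + 2·6 = 32.

32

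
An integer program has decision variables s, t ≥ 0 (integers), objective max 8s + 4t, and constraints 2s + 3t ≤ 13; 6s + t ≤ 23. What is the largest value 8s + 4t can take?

(s,t)=(3,2): 2·3+3·2=12≤13, 6·3+1·2=20≤23, objective 32.
(s,t)=(3,1): 2·3+3·1=9≤13, 6·3+1·1=19≤23, objective 28.
(s,t)=(2,3): 2·2+3·3=13≤13, 6·2+1·3=15≤23, objective 28.
(s,t)=(2,2): 2·2+3·2=10≤13, 6·2+1·2=14≤23, objective 24.
Maximum is 32 at (s,t)=(3,2).

32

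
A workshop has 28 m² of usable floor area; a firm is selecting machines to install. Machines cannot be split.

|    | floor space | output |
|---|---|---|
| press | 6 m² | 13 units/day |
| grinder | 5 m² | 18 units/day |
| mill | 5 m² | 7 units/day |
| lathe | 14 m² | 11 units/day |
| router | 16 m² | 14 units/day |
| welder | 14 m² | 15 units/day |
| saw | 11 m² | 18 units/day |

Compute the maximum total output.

Allowing fractional choices, the relaxed optimum would be about 57.1, but machines are indivisible.
press + grinder + welder: floor space 6 + 5 + 14 = 25 ≤ 28, output 13 + 18 + 15 = 46.
press + grinder + mill + saw: floor space 6 + 5 + 5 + 11 = 27 ≤ 28, output 13 + 18 + 7 + 18 = 56.
press + grinder + saw: floor space 6 + 5 + 11 = 22 ≤ 28, output 13 + 18 + 18 = 49.
Best is press, grinder, mill, and saw with total output 56.

56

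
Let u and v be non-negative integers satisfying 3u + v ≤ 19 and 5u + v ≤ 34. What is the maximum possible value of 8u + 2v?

Relaxing integrality, the LP optimum is 50.67 at (u,v) = (6.33, 0), which is not an integer point.
(u,v)=(6,1): 3·6+1·1=19≤19, 5·6+1·1=31≤34, objective 50.
(u,v)=(6,0): 3·6+1·0=18≤19, 5·6+1·0=30≤34, objective 48.
No feasible integer point exceeds 50.

50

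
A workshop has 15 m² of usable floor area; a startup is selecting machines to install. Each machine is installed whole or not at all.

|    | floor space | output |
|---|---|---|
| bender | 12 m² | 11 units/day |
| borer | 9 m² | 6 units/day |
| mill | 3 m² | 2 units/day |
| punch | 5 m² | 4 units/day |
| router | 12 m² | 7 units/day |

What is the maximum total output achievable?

13

This is an integer program with binary decision variables.
Take bender and mill: floor space 12 + 3 = 15 ≤ 15, output 11 + 2 = 13.
No other feasible combination does better.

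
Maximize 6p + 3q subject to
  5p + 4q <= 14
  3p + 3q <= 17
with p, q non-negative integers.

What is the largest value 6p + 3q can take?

Relaxing integrality, the LP optimum is 16.80 at (p,q) = (2.8, 0), which is not an integer point.
(p,q)=(2,1): 5·2+4·1=14≤14, 3·2+3·1=9≤17, objective 15.
(p,q)=(1,2): 5·1+4·2=13≤14, 3·1+3·2=9≤17, objective 12.
(p,q)=(2,0): 5·2+4·0=10≤14, 3·2+3·0=6≤17, objective 12.
(p,q)=(1,1): 5·1+4·1=9≤14, 3·1+3·1=6≤17, objective 9.
The best lattice point is (2,1), giving 15.

15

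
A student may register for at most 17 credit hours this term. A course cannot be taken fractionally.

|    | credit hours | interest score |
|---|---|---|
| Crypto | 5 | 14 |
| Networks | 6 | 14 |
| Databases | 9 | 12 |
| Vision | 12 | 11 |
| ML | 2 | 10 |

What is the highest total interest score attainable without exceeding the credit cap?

38

Crypto + Databases + ML: credit hours 5 + 9 + 2 = 16 ≤ 17, interest score 14 + 12 + 10 = 36.
Networks + Databases + ML: credit hours 6 + 9 + 2 = 17 ≤ 17, interest score 14 + 12 + 10 = 36.
Crypto + Networks + ML: credit hours 5 + 6 + 2 = 13 ≤ 17, interest score 14 + 14 + 10 = 38.
Best is Crypto, Networks, and ML with total interest score 38.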